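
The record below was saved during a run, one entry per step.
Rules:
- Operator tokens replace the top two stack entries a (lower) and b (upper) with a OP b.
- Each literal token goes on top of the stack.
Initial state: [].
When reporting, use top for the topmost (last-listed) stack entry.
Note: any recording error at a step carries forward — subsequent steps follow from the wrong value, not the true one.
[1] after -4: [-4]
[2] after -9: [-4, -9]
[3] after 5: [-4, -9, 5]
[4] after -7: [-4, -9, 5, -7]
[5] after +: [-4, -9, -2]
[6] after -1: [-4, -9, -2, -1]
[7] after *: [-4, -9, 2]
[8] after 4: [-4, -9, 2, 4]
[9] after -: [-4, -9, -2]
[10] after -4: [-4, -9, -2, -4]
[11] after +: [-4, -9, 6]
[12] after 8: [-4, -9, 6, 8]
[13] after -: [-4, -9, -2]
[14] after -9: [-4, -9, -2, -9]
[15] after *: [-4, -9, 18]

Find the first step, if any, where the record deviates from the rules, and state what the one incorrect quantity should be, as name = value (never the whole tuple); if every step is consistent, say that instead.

step 11, top = -6

Recomputing the run from the initial state:
step 1: [-4]
step 2: [-4, -9]
step 3: [-4, -9, 5]
step 4: [-4, -9, 5, -7]
step 5: [-4, -9, -2]
step 6: [-4, -9, -2, -1]
step 7: [-4, -9, 2]
step 8: [-4, -9, 2, 4]
step 9: [-4, -9, -2]
step 10: [-4, -9, -2, -4]
step 11: [-4, -9, -6]
step 12: [-4, -9, -6, 8]
step 13: [-4, -9, -14]
step 14: [-4, -9, -14, -9]
step 15: [-4, -9, 126]
The first disagreement with the record is at step 11, where the value should be top = -6.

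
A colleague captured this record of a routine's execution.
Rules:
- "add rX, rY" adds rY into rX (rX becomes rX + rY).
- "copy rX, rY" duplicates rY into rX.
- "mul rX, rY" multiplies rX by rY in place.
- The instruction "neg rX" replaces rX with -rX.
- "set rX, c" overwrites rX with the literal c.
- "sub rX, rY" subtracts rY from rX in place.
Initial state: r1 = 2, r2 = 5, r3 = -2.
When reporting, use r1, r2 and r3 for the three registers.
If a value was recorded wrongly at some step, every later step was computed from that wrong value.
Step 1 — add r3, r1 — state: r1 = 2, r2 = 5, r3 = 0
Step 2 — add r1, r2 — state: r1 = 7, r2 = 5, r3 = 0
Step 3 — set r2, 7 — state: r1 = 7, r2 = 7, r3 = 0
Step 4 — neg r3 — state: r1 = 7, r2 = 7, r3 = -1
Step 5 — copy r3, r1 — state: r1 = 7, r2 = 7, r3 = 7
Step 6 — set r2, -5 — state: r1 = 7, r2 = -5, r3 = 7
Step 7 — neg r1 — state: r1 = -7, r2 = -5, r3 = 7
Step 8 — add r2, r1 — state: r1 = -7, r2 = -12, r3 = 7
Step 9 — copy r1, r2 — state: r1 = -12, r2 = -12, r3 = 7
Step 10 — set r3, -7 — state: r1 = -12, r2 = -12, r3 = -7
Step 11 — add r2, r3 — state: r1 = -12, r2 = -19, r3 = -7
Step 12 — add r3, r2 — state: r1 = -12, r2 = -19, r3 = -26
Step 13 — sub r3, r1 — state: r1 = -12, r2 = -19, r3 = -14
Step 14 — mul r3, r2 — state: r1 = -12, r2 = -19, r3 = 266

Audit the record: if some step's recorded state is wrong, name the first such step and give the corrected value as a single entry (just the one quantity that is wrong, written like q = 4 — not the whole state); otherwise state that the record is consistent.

step 4, r3 = 0

Recomputing the run from the initial state:
step 1: r1 = 2, r2 = 5, r3 = 0
step 2: r1 = 7, r2 = 5, r3 = 0
step 3: r1 = 7, r2 = 7, r3 = 0
step 4: r1 = 7, r2 = 7, r3 = 0
step 5: r1 = 7, r2 = 7, r3 = 7
step 6: r1 = 7, r2 = -5, r3 = 7
step 7: r1 = -7, r2 = -5, r3 = 7
step 8: r1 = -7, r2 = -12, r3 = 7
step 9: r1 = -12, r2 = -12, r3 = 7
step 10: r1 = -12, r2 = -12, r3 = -7
step 11: r1 = -12, r2 = -19, r3 = -7
step 12: r1 = -12, r2 = -19, r3 = -26
step 13: r1 = -12, r2 = -19, r3 = -14
step 14: r1 = -12, r2 = -19, r3 = 266
The first disagreement with the record is at step 4, where the value should be r3 = 0.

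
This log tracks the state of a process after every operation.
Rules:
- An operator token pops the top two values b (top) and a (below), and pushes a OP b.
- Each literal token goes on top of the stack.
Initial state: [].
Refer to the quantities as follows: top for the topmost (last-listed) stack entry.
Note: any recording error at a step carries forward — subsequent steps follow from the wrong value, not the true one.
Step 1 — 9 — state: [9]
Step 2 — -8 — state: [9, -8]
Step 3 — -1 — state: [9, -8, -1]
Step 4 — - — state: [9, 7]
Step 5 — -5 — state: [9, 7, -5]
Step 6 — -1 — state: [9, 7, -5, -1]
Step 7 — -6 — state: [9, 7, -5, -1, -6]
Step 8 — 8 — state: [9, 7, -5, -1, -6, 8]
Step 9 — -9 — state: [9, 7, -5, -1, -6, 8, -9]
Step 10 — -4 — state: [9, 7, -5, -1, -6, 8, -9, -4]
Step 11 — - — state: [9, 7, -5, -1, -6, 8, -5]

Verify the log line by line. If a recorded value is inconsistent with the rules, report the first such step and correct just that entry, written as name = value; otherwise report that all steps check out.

1. push 9: top = 9 (in agreement)
2. push -8: top = -8 (verified)
3. push -1: top = -1 (exactly as logged)
4. -8 - -1 = -7 (the log has a different value)
The earliest wrong entry is at step 4: it should read top = -7.

step 4, top = -7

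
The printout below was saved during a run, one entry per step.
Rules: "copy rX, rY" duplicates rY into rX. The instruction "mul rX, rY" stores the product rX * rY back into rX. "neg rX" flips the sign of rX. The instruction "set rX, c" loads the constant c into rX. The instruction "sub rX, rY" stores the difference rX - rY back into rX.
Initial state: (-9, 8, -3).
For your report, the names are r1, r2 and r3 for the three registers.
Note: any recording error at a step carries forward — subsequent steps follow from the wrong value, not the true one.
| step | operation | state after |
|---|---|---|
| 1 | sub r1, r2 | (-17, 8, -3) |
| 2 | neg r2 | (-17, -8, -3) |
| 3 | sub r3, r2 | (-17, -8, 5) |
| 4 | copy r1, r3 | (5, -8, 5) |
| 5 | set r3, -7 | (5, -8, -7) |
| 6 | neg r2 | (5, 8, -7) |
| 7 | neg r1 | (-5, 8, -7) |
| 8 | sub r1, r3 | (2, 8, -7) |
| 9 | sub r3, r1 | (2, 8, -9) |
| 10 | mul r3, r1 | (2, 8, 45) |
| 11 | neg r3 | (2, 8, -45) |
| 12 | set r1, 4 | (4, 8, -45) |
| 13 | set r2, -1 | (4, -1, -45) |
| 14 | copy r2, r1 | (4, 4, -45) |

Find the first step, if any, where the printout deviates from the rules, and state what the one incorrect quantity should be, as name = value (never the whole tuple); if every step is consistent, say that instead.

1. r1 = -9 - 8 = -17 (agrees with the printout)
2. r2 = -(8) = -8 (in agreement)
3. r3 = -3 - -8 = 5 (exactly as logged)
4. r1 = 5 (exactly as logged)
5. r3 = -7 (same as recorded)
6. r2 = -(-8) = 8 (verified)
7. r1 = -(5) = -5 (consistent with the printout)
8. r1 = -5 - -7 = 2 (confirmed correct)
9. r3 = -7 - 2 = -9 (same as recorded)
10. r3 = -9 * 2 = -18 (the printout has a different value)
That makes step 10 the first incorrect line — r3 = -18 is what it should show.

step 10, r3 = -18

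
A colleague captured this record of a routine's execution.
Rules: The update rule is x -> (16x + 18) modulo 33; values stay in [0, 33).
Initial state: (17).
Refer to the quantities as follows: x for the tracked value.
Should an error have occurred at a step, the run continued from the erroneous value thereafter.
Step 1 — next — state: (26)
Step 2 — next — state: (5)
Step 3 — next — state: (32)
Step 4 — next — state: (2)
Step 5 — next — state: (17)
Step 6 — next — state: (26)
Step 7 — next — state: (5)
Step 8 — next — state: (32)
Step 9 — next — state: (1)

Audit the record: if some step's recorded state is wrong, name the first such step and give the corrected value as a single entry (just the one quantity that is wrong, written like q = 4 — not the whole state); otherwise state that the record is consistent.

step 9, x = 2

Recomputing the run from the initial state:
step 1: x = 26
step 2: x = 5
step 3: x = 32
step 4: x = 2
step 5: x = 17
step 6: x = 26
step 7: x = 5
step 8: x = 32
step 9: x = 2
The first disagreement with the record is at step 9, where the value should be x = 2.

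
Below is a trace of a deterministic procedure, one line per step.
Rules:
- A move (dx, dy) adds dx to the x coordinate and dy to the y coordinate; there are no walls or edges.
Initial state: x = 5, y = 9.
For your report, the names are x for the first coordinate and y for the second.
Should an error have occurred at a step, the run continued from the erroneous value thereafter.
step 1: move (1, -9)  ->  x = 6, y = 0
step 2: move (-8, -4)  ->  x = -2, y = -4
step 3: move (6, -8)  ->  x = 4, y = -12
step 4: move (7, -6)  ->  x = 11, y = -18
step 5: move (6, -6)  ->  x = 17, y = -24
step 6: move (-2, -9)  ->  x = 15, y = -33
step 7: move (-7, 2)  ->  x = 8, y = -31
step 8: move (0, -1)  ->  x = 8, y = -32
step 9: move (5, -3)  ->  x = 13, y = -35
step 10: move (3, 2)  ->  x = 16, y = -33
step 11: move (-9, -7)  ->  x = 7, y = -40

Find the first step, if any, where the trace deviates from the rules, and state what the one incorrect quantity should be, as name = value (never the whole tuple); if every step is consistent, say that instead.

Recomputing the run from the initial state:
step 1: x = 6, y = 0
step 2: x = -2, y = -4
step 3: x = 4, y = -12
step 4: x = 11, y = -18
step 5: x = 17, y = -24
step 6: x = 15, y = -33
step 7: x = 8, y = -31
step 8: x = 8, y = -32
step 9: x = 13, y = -35
step 10: x = 16, y = -33
step 11: x = 7, y = -40
This matches the trace at every step.

no error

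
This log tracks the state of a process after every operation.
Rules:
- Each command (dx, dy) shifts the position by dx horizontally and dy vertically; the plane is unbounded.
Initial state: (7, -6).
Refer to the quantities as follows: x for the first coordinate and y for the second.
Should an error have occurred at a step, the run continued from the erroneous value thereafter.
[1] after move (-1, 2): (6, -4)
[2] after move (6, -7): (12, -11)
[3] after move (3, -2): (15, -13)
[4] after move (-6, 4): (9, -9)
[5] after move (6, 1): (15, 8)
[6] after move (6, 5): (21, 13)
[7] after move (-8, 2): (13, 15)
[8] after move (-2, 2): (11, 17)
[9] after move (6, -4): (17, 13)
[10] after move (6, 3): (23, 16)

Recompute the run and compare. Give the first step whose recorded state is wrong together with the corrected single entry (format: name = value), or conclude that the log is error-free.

step 5, y = -8

Step 1: x = 7 + (-1) = 6, y = -6 + (2) = -4 — agrees with the log.
Step 2: x = 6 + (6) = 12, y = -4 + (-7) = -11 — consistent with the log.
Step 3: x = 12 + (3) = 15, y = -11 + (-2) = -13 — verified.
Step 4: x = 15 + (-6) = 9, y = -13 + (4) = -9 — same as recorded.
Step 5: x = 9 + (6) = 15, y = -9 + (1) = -8 — the recorded entry deviates here.
That makes step 5 the first incorrect line — y = -8 is what it should show.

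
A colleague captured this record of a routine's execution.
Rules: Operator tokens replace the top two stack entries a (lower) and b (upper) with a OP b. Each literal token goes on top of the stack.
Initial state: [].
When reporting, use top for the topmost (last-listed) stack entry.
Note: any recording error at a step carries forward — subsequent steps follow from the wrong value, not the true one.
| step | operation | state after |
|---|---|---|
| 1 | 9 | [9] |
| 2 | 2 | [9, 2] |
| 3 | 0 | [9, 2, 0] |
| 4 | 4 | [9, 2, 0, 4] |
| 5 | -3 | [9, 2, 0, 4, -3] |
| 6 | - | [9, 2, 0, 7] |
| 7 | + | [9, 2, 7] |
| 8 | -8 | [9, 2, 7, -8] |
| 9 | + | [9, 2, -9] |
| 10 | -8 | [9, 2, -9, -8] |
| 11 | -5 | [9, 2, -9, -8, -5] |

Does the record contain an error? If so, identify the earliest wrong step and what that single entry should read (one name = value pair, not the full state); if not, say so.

step 9, top = -1

Recomputing the run from the initial state:
step 1: [9]
step 2: [9, 2]
step 3: [9, 2, 0]
step 4: [9, 2, 0, 4]
step 5: [9, 2, 0, 4, -3]
step 6: [9, 2, 0, 7]
step 7: [9, 2, 7]
step 8: [9, 2, 7, -8]
step 9: [9, 2, -1]
step 10: [9, 2, -1, -8]
step 11: [9, 2, -1, -8, -5]
The first disagreement with the record is at step 9, where the value should be top = -1.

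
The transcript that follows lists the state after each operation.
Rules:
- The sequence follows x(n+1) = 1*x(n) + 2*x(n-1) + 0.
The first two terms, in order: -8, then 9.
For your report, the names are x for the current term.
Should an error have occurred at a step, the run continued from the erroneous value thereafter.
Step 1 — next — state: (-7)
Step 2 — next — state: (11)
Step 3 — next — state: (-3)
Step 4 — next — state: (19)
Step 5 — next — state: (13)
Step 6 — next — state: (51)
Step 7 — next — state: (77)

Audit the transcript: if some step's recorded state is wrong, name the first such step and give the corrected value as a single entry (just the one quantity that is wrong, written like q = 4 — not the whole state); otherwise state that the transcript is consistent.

no error

Step 1: x = 1*(9) + (2)*(-8) + (0) = -7 — verified.
Step 2: x = 1*(-7) + (2)*(9) + (0) = 11 — matches.
Step 3: x = 1*(11) + (2)*(-7) + (0) = -3 — verified.
Step 4: x = 1*(-3) + (2)*(11) + (0) = 19 — exactly as logged.
Step 5: x = 1*(19) + (2)*(-3) + (0) = 13 — agrees with the transcript.
Step 6: x = 1*(13) + (2)*(19) + (0) = 51 — confirmed correct.
Step 7: x = 1*(51) + (2)*(13) + (0) = 77 — no discrepancy.
Nothing is out of place; the run is error-free.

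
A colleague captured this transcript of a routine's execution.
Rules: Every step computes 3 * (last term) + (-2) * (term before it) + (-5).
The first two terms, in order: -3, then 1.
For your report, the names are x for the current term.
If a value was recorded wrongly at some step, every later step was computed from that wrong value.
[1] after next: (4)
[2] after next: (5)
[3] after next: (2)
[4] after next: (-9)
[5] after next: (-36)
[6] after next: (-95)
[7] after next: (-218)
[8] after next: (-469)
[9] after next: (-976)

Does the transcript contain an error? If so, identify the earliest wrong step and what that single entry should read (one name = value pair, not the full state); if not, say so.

no error

1. x = 3*(1) + (-2)*(-3) + (-5) = 4 (consistent with the transcript)
2. x = 3*(4) + (-2)*(1) + (-5) = 5 (confirmed correct)
3. x = 3*(5) + (-2)*(4) + (-5) = 2 (in agreement)
4. x = 3*(2) + (-2)*(5) + (-5) = -9 (checks out)
5. x = 3*(-9) + (-2)*(2) + (-5) = -36 (checks out)
6. x = 3*(-36) + (-2)*(-9) + (-5) = -95 (agrees with the transcript)
7. x = 3*(-95) + (-2)*(-36) + (-5) = -218 (checks out)
8. x = 3*(-218) + (-2)*(-95) + (-5) = -469 (matches)
9. x = 3*(-469) + (-2)*(-218) + (-5) = -976 (agrees with the transcript)
No step deviates from the rules.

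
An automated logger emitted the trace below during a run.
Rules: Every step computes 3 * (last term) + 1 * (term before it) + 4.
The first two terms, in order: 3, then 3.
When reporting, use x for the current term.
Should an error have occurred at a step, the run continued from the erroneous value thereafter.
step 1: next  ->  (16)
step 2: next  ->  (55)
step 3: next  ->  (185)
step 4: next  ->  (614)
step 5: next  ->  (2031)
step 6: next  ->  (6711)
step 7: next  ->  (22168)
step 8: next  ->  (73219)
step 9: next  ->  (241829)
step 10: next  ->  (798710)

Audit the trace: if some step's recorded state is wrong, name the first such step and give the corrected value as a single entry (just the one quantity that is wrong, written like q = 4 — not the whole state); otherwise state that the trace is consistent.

no error

step 1: x = 3*(3) + (1)*(3) + (4) = 16 -> consistent with the trace
step 2: x = 3*(16) + (1)*(3) + (4) = 55 -> checks out
step 3: x = 3*(55) + (1)*(16) + (4) = 185 -> in agreement
step 4: x = 3*(185) + (1)*(55) + (4) = 614 -> agrees with the trace
step 5: x = 3*(614) + (1)*(185) + (4) = 2031 -> verified
step 6: x = 3*(2031) + (1)*(614) + (4) = 6711 -> same as recorded
step 7: x = 3*(6711) + (1)*(2031) + (4) = 22168 -> agrees with the trace
step 8: x = 3*(22168) + (1)*(6711) + (4) = 73219 -> matches
step 9: x = 3*(73219) + (1)*(22168) + (4) = 241829 -> same as recorded
step 10: x = 3*(241829) + (1)*(73219) + (4) = 798710 -> no discrepancy
Each recorded entry agrees with the recomputation.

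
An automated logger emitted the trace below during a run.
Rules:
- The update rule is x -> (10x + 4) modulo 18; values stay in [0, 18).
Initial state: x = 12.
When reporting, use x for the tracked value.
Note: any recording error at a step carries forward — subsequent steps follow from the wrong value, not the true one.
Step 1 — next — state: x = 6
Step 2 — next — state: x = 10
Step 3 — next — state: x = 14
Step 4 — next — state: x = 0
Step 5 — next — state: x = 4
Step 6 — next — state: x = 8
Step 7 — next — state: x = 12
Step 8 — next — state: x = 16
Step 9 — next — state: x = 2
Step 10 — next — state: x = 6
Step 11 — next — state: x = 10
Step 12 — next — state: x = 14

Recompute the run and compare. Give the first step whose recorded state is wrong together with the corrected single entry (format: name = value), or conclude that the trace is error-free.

Recomputing the run from the initial state:
step 1: x = 16
step 2: x = 2
step 3: x = 6
step 4: x = 10
step 5: x = 14
step 6: x = 0
step 7: x = 4
step 8: x = 8
step 9: x = 12
step 10: x = 16
step 11: x = 2
step 12: x = 6
The first disagreement with the trace is at step 1, where the value should be x = 16.

step 1, x = 16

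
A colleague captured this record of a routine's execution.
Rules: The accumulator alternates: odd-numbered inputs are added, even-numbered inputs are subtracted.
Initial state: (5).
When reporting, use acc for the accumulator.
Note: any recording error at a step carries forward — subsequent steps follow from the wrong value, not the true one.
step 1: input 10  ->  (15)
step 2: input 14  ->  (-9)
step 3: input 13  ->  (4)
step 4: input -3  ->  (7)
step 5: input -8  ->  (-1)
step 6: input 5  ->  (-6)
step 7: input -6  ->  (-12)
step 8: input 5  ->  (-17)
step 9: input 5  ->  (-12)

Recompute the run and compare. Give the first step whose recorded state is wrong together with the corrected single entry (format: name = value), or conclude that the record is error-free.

step 2, acc = 1

Step 1: acc = 5 + 10 = 15 — exactly as logged.
Step 2: acc = 15 - 14 = 1 — the record disagrees here.
So the first discrepancy is step 2, where the right value is acc = 1.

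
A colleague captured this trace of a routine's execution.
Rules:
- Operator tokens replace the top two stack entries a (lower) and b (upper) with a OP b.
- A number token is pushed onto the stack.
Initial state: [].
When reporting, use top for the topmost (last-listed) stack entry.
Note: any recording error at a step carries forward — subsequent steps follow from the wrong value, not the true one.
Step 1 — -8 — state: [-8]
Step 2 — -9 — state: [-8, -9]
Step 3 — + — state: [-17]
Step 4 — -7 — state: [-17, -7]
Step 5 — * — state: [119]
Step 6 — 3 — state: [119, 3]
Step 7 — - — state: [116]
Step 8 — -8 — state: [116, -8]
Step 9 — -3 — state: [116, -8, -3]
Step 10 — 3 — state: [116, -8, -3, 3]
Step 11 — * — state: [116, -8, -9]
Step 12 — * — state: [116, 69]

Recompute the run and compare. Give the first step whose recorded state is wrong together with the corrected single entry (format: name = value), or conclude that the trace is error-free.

Step 1: push -8: top = -8 — checks out.
Step 2: push -9: top = -9 — agrees with the trace.
Step 3: -8 + -9 = -17 — no discrepancy.
Step 4: push -7: top = -7 — checks out.
Step 5: -17 * -7 = 119 — consistent with the trace.
Step 6: push 3: top = 3 — checks out.
Step 7: 119 - 3 = 116 — exactly as logged.
Step 8: push -8: top = -8 — confirmed correct.
Step 9: push -3: top = -3 — verified.
Step 10: push 3: top = 3 — checks out.
Step 11: -3 * 3 = -9 — matches.
Step 12: -8 * -9 = 72 — the entry is off here.
So the first discrepancy is step 12, where the right value is top = 72.

step 12, top = 72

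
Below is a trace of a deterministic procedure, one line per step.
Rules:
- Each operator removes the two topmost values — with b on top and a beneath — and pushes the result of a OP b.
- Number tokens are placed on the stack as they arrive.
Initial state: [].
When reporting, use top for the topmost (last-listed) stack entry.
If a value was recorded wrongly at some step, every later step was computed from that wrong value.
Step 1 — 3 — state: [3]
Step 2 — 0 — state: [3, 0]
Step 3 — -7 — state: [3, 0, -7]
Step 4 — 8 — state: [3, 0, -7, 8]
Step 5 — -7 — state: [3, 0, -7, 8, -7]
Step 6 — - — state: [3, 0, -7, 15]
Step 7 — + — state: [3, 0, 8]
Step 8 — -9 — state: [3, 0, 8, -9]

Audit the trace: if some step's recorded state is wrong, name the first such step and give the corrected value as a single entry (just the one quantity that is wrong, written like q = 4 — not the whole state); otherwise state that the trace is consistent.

no error

1. push 3: top = 3 (exactly as logged)
2. push 0: top = 0 (agrees with the trace)
3. push -7: top = -7 (exactly as logged)
4. push 8: top = 8 (no discrepancy)
5. push -7: top = -7 (confirmed correct)
6. 8 - -7 = 15 (matches)
7. -7 + 15 = 8 (matches)
8. push -9: top = -9 (agrees with the trace)
Nothing is out of place; the run is error-free.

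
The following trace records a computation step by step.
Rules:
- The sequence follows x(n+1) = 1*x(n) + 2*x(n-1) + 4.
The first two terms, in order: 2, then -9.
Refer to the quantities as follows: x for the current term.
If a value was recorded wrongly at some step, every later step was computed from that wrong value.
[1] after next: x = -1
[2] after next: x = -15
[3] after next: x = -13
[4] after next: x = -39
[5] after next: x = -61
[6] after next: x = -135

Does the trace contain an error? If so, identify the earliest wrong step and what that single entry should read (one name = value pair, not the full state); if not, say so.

Step 1: x = 1*(-9) + (2)*(2) + (4) = -1 — in agreement.
Step 2: x = 1*(-1) + (2)*(-9) + (4) = -15 — same as recorded.
Step 3: x = 1*(-15) + (2)*(-1) + (4) = -13 — matches.
Step 4: x = 1*(-13) + (2)*(-15) + (4) = -39 — exactly as logged.
Step 5: x = 1*(-39) + (2)*(-13) + (4) = -61 — verified.
Step 6: x = 1*(-61) + (2)*(-39) + (4) = -135 — exactly as logged.
The recomputation confirms every line.

no error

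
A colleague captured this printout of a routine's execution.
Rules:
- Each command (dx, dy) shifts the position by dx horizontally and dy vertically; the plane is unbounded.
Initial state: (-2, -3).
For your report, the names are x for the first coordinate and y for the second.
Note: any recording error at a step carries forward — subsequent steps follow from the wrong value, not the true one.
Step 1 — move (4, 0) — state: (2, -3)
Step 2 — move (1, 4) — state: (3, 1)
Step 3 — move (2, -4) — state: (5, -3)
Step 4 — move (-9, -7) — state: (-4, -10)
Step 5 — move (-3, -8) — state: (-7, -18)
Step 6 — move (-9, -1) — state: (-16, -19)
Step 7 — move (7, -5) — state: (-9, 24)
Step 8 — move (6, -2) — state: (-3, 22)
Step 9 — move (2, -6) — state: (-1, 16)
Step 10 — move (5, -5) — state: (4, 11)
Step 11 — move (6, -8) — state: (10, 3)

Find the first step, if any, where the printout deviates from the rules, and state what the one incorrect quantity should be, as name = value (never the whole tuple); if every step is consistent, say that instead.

step 1: x = -2 + (4) = 2, y = -3 + (0) = -3 -> checks out
step 2: x = 2 + (1) = 3, y = -3 + (4) = 1 -> verified
step 3: x = 3 + (2) = 5, y = 1 + (-4) = -3 -> verified
step 4: x = 5 + (-9) = -4, y = -3 + (-7) = -10 -> same as recorded
step 5: x = -4 + (-3) = -7, y = -10 + (-8) = -18 -> exactly as logged
step 6: x = -7 + (-9) = -16, y = -18 + (-1) = -19 -> consistent with the printout
step 7: x = -16 + (7) = -9, y = -19 + (-5) = -24 -> not what was recorded
Step 7 is the first one off; corrected, y = -24.

step 7, y = -24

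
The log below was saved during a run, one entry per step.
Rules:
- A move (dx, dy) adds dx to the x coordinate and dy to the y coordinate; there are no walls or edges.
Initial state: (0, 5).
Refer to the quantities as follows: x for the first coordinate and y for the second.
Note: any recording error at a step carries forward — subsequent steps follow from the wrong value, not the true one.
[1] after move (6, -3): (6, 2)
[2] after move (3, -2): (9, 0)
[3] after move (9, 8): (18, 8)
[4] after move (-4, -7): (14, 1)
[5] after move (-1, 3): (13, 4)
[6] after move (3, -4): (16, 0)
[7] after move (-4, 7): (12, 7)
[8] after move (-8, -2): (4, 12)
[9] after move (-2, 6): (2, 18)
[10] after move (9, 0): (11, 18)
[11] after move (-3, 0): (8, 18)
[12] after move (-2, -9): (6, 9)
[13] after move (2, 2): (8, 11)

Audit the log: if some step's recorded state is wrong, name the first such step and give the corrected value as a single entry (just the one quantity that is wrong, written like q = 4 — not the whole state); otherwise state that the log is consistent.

step 8, y = 5

Recomputing the run from the initial state:
step 1: x = 6, y = 2
step 2: x = 9, y = 0
step 3: x = 18, y = 8
step 4: x = 14, y = 1
step 5: x = 13, y = 4
step 6: x = 16, y = 0
step 7: x = 12, y = 7
step 8: x = 4, y = 5
step 9: x = 2, y = 11
step 10: x = 11, y = 11
step 11: x = 8, y = 11
step 12: x = 6, y = 2
step 13: x = 8, y = 4
The first disagreement with the log is at step 8, where the value should be y = 5.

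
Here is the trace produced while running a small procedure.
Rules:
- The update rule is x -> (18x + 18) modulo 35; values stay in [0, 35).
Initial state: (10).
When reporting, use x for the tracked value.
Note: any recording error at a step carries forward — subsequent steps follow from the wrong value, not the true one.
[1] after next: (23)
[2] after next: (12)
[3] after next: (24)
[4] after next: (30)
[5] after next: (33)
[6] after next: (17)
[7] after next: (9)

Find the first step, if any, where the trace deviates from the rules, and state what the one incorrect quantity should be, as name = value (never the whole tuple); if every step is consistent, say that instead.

no error

Recomputing the run from the initial state:
step 1: x = 23
step 2: x = 12
step 3: x = 24
step 4: x = 30
step 5: x = 33
step 6: x = 17
step 7: x = 9
This matches the trace at every step.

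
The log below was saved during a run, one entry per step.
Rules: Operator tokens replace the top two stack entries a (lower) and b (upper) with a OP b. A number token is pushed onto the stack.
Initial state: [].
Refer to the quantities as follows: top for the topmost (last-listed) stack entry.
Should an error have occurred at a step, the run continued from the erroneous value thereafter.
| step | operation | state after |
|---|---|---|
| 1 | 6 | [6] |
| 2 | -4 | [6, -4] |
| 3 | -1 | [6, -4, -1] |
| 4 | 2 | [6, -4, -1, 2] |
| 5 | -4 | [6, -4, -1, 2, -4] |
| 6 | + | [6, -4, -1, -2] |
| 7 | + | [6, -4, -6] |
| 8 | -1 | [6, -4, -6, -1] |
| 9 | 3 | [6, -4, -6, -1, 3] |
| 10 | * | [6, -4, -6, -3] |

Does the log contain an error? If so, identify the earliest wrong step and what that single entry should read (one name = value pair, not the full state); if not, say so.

Recomputing the run from the initial state:
step 1: [6]
step 2: [6, -4]
step 3: [6, -4, -1]
step 4: [6, -4, -1, 2]
step 5: [6, -4, -1, 2, -4]
step 6: [6, -4, -1, -2]
step 7: [6, -4, -3]
step 8: [6, -4, -3, -1]
step 9: [6, -4, -3, -1, 3]
step 10: [6, -4, -3, -3]
The first disagreement with the log is at step 7, where the value should be top = -3.

step 7, top = -3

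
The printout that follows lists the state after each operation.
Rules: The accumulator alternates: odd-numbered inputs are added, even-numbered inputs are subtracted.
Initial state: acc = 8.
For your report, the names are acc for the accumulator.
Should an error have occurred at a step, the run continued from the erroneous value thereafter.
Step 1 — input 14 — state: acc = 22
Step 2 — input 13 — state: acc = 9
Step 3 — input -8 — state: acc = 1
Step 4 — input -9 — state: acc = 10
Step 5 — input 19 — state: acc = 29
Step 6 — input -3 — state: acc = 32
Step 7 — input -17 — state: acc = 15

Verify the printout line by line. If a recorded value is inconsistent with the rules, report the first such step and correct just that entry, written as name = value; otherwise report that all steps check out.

no error

Recomputing the run from the initial state:
step 1: acc = 22
step 2: acc = 9
step 3: acc = 1
step 4: acc = 10
step 5: acc = 29
step 6: acc = 32
step 7: acc = 15
This matches the printout at every step.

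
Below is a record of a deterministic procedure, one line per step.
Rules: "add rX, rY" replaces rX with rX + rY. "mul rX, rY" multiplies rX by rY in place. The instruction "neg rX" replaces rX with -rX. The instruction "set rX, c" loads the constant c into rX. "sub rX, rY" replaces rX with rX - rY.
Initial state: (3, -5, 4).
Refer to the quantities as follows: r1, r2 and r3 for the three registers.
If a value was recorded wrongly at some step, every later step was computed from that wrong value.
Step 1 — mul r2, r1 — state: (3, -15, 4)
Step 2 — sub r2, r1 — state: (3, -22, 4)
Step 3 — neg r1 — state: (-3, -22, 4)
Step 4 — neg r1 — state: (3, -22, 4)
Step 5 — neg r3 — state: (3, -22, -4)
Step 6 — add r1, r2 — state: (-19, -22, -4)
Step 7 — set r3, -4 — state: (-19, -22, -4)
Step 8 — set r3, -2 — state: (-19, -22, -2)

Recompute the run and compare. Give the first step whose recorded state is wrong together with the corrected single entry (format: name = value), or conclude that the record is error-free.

step 2, r2 = -18

Recomputing the run from the initial state:
step 1: r1 = 3, r2 = -15, r3 = 4
step 2: r1 = 3, r2 = -18, r3 = 4
step 3: r1 = -3, r2 = -18, r3 = 4
step 4: r1 = 3, r2 = -18, r3 = 4
step 5: r1 = 3, r2 = -18, r3 = -4
step 6: r1 = -15, r2 = -18, r3 = -4
step 7: r1 = -15, r2 = -18, r3 = -4
step 8: r1 = -15, r2 = -18, r3 = -2
The first disagreement with the record is at step 2, where the value should be r2 = -18.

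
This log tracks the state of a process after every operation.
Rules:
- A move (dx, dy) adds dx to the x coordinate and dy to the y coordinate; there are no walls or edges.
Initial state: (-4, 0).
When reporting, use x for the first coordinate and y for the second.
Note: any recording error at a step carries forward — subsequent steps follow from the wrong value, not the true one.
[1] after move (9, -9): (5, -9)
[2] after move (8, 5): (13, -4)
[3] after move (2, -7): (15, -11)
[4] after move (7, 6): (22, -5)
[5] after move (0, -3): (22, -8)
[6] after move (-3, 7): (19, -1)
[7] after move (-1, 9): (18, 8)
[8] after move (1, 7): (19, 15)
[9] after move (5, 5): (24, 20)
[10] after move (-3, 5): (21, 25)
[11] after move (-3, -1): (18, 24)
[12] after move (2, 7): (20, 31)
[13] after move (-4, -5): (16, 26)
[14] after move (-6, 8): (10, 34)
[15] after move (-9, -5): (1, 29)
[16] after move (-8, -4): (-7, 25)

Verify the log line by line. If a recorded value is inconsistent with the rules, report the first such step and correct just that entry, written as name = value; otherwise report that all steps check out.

no error

Recomputing the run from the initial state:
step 1: x = 5, y = -9
step 2: x = 13, y = -4
step 3: x = 15, y = -11
step 4: x = 22, y = -5
step 5: x = 22, y = -8
step 6: x = 19, y = -1
step 7: x = 18, y = 8
step 8: x = 19, y = 15
step 9: x = 24, y = 20
step 10: x = 21, y = 25
step 11: x = 18, y = 24
step 12: x = 20, y = 31
step 13: x = 16, y = 26
step 14: x = 10, y = 34
step 15: x = 1, y = 29
step 16: x = -7, y = 25
This matches the log at every step.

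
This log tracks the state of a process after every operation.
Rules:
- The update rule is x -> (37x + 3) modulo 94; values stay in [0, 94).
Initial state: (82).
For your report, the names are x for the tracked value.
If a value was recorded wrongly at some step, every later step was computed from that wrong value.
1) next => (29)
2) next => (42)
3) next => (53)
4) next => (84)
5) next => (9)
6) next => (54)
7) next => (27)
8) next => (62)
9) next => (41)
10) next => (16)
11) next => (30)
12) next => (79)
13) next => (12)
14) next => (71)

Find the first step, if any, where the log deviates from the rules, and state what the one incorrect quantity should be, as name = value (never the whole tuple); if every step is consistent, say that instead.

step 11, x = 31

Recomputing the run from the initial state:
step 1: x = 29
step 2: x = 42
step 3: x = 53
step 4: x = 84
step 5: x = 9
step 6: x = 54
step 7: x = 27
step 8: x = 62
step 9: x = 41
step 10: x = 16
step 11: x = 31
step 12: x = 22
step 13: x = 65
step 14: x = 58
The first disagreement with the log is at step 11, where the value should be x = 31.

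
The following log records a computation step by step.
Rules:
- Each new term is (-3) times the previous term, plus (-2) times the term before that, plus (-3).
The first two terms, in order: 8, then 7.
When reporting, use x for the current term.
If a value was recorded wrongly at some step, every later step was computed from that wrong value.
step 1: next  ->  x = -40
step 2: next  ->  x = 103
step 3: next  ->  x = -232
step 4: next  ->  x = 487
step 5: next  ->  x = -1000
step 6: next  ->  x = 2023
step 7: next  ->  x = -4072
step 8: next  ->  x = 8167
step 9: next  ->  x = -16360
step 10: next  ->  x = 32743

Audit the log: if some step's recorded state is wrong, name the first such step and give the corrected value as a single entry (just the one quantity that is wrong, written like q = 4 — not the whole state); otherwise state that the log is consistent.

Recomputing the run from the initial state:
step 1: x = -40
step 2: x = 103
step 3: x = -232
step 4: x = 487
step 5: x = -1000
step 6: x = 2023
step 7: x = -4072
step 8: x = 8167
step 9: x = -16360
step 10: x = 32743
This matches the log at every step.

no error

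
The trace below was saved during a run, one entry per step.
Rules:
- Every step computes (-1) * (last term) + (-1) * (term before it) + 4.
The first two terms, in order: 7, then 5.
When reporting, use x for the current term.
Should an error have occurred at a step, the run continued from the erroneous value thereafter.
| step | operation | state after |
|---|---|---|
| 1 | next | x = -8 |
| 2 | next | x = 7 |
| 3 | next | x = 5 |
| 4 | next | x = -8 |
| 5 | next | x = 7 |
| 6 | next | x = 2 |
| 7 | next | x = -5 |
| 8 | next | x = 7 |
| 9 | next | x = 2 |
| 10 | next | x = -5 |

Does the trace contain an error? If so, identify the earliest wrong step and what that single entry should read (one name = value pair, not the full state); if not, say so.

step 1: x = -1*(5) + (-1)*(7) + (4) = -8 -> checks out
step 2: x = -1*(-8) + (-1)*(5) + (4) = 7 -> matches
step 3: x = -1*(7) + (-1)*(-8) + (4) = 5 -> exactly as logged
step 4: x = -1*(5) + (-1)*(7) + (4) = -8 -> exactly as logged
step 5: x = -1*(-8) + (-1)*(5) + (4) = 7 -> confirmed correct
step 6: x = -1*(7) + (-1)*(-8) + (4) = 5 -> the trace has a different value
First deviation found at step 6; the corrected entry is x = 5.

step 6, x = 5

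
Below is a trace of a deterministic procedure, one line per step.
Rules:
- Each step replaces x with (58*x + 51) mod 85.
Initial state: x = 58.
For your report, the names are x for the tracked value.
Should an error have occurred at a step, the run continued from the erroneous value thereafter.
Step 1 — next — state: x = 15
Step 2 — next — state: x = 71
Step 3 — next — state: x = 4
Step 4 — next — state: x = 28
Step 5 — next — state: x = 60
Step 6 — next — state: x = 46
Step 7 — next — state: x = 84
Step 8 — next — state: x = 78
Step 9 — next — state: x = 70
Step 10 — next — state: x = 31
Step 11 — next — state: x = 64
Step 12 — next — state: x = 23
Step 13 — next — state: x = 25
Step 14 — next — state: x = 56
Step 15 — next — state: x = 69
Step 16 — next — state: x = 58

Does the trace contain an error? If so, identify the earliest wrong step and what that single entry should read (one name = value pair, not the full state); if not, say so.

no error

step 1: x = (58*58 + 51) mod 85 = 15 -> agrees with the trace
step 2: x = (58*15 + 51) mod 85 = 71 -> in agreement
step 3: x = (58*71 + 51) mod 85 = 4 -> consistent with the trace
step 4: x = (58*4 + 51) mod 85 = 28 -> confirmed correct
step 5: x = (58*28 + 51) mod 85 = 60 -> verified
step 6: x = (58*60 + 51) mod 85 = 46 -> checks out
step 7: x = (58*46 + 51) mod 85 = 84 -> checks out
step 8: x = (58*84 + 51) mod 85 = 78 -> same as recorded
step 9: x = (58*78 + 51) mod 85 = 70 -> checks out
step 10: x = (58*70 + 51) mod 85 = 31 -> agrees with the trace
step 11: x = (58*31 + 51) mod 85 = 64 -> agrees with the trace
step 12: x = (58*64 + 51) mod 85 = 23 -> consistent with the trace
step 13: x = (58*23 + 51) mod 85 = 25 -> no discrepancy
step 14: x = (58*25 + 51) mod 85 = 56 -> in agreement
step 15: x = (58*56 + 51) mod 85 = 69 -> same as recorded
step 16: x = (58*69 + 51) mod 85 = 58 -> in agreement
All entries verified; no error found.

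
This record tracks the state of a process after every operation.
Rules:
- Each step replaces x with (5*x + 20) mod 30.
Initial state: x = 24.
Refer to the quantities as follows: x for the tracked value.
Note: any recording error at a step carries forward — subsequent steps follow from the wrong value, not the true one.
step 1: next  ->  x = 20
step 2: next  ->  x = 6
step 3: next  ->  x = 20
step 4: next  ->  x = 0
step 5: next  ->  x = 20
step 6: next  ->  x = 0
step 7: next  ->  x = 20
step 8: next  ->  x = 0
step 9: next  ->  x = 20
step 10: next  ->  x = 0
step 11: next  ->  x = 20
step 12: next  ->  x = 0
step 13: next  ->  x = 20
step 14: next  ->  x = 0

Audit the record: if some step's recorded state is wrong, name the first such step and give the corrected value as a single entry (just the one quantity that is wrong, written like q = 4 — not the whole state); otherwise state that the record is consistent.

Recomputing the run from the initial state:
step 1: x = 20
step 2: x = 0
step 3: x = 20
step 4: x = 0
step 5: x = 20
step 6: x = 0
step 7: x = 20
step 8: x = 0
step 9: x = 20
step 10: x = 0
step 11: x = 20
step 12: x = 0
step 13: x = 20
step 14: x = 0
The first disagreement with the record is at step 2, where the value should be x = 0.

step 2, x = 0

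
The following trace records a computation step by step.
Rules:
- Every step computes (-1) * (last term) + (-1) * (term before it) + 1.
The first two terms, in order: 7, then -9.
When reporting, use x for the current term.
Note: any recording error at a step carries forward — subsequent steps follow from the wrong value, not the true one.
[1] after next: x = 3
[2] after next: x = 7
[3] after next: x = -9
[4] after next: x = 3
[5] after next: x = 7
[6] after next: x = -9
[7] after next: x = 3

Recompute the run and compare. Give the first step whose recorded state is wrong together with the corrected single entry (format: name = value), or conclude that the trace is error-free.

no error

Recomputing the run from the initial state:
step 1: x = 3
step 2: x = 7
step 3: x = -9
step 4: x = 3
step 5: x = 7
step 6: x = -9
step 7: x = 3
This matches the trace at every step.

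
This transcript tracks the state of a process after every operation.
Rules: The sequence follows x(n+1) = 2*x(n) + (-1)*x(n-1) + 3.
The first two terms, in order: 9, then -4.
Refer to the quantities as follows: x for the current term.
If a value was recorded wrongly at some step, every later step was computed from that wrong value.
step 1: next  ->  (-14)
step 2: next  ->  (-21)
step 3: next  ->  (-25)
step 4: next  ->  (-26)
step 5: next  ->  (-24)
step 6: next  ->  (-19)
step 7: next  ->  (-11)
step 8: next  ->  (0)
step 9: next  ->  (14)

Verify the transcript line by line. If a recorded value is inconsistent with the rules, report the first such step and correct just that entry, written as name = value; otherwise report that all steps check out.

no error

Recomputing the run from the initial state:
step 1: x = -14
step 2: x = -21
step 3: x = -25
step 4: x = -26
step 5: x = -24
step 6: x = -19
step 7: x = -11
step 8: x = 0
step 9: x = 14
This matches the transcript at every step.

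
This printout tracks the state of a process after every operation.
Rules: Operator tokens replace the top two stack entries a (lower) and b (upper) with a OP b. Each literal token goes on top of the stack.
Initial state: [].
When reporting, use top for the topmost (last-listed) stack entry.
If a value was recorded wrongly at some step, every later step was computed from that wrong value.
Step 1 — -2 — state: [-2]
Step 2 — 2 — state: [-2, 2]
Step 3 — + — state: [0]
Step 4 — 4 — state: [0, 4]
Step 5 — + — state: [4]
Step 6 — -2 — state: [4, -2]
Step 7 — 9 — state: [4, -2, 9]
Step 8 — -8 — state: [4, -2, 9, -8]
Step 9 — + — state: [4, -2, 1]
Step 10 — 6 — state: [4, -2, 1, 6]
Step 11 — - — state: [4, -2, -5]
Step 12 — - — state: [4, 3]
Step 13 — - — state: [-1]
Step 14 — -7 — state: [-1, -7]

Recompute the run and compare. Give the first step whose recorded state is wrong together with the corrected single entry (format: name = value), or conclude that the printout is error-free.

step 13, top = 1

Recomputing the run from the initial state:
step 1: [-2]
step 2: [-2, 2]
step 3: [0]
step 4: [0, 4]
step 5: [4]
step 6: [4, -2]
step 7: [4, -2, 9]
step 8: [4, -2, 9, -8]
step 9: [4, -2, 1]
step 10: [4, -2, 1, 6]
step 11: [4, -2, -5]
step 12: [4, 3]
step 13: [1]
step 14: [1, -7]
The first disagreement with the printout is at step 13, where the value should be top = 1.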